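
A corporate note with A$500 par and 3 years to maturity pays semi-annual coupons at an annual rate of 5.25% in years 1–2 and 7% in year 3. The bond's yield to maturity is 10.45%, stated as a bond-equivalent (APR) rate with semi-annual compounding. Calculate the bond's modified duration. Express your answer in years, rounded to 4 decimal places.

Periodic yield y = 0.05225. First find Macaulay duration:
  t   CF        PV=CF/(1+0.05225)^t    t·PV
  1       13.125        12.4733        12.4733
  2       13.125        11.8539        23.7078
  3       13.125        11.2653        33.7959
  4       13.125        10.7059        42.8236
  5       17.500        13.5657        67.8287
  6      517.500       381.2385     2,287.4310
  Σ                    441.1026     2,468.0603
P = 441.1026; Macaulay duration = 2,468.0603 / 441.1026 = 5.59521 half-year periods = 2.79760 years.
Modified duration = D_Mac / (1 + y) = 2.79760 / 1.05225 = 2.65869 years.

2.6587 years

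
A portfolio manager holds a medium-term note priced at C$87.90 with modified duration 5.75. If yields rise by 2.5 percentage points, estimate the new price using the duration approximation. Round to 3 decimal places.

Duration approximation: ΔP/P ≈ -D_mod · Δy = -5.75 × (+0.025) = -0.143750.
New price ≈ 87.90 × (1 - 0.143750) = 75.264375.

C$75.264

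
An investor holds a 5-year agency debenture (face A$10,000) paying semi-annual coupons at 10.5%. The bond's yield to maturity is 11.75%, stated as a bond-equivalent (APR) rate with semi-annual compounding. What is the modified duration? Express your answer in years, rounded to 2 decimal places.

3.77 years

Periodic yield y = 0.05875. First find Macaulay duration:
  t   CF        PV=CF/(1+0.05875)^t    t·PV
  1       525.00       495.8678       495.8678
  2       525.00       468.3521       936.7042
  3       525.00       442.3632     1,327.0897
  4       525.00       417.8165     1,671.2661
  5       525.00       394.6319     1,973.1595
  6       525.00       372.7338     2,236.4027
  7       525.00       352.0508     2,464.3556
  8       525.00       332.5155     2,660.1241
  9       525.00       314.0642     2,826.5782
  10   10,525.00     5,946.8621    59,468.6214
  Σ                  9,537.2580    76,060.1694
P = 9,537.2580; Macaulay duration = 76,060.1694 / 9,537.2580 = 7.97506 half-year periods = 3.98753 years.
Modified duration = D_Mac / (1 + y) = 3.98753 / 1.05875 = 3.76626 years.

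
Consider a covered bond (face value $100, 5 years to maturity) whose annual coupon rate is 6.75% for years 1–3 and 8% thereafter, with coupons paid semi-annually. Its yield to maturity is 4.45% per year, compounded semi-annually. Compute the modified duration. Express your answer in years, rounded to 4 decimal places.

Periodic yield y = 0.02225. First find Macaulay duration:
  t   CF        PV=CF/(1+0.02225)^t    t·PV
  1        3.375         3.3015         3.3015
  2        3.375         3.2297         6.4594
  3        3.375         3.1594         9.4782
  4        3.375         3.0906        12.3625
  5        3.375         3.0233        15.1167
  6        3.375         2.9575        17.7453
  7        4.000         3.4289        24.0026
  8        4.000         3.3543        26.8345
  9        4.000         3.2813        29.5317
  10     104.000        83.4569       834.5688
  Σ                    112.2835       979.4011
P = 112.2835; Macaulay duration = 979.4011 / 112.2835 = 8.72257 half-year periods = 4.36129 years.
Modified duration = D_Mac / (1 + y) = 4.36129 / 1.02225 = 4.26636 years.

4.2664 years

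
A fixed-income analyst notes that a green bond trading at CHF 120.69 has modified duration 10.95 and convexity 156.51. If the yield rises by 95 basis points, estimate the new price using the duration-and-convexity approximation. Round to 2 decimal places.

CHF 108.99

Duration effect: -D_mod·Δy = -10.95 × (+0.0095) = -0.104025
Convexity effect: ½·C·(Δy)² = 0.5 × 156.51 × (0.0095)² = +0.00706251375
ΔP/P ≈ -0.104025 + 0.00706251375 = -0.09696248625
New price ≈ 120.69 × (1 - 0.09696248625) = 108.9875975344875.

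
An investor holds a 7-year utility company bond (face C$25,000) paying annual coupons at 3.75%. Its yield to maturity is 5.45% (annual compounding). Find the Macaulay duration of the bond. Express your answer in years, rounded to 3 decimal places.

Periodic yield y = 0.0545. Discount each cash flow and weight by its year:
  t   CF        PV=CF/(1+0.0545)^t    t·PV
  1       937.50       889.0469       889.0469
  2       937.50       843.0981     1,686.1962
  3       937.50       799.5240     2,398.5721
  4       937.50       758.2020     3,032.8081
  5       937.50       719.0157     3,595.0784
  6       937.50       681.8546     4,091.1276
  7    25,937.50    17,889.6575   125,227.6024
  Σ                 22,580.3988   140,920.4316
Price P = Σ PV = 22,580.3988.
Macaulay duration = Σ(t·PV) / P = 140,920.4316 / 22,580.3988 = 6.24083 years.

6.241 years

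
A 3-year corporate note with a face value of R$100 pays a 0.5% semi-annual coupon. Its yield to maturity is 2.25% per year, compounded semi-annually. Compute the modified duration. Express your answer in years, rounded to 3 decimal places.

Periodic yield y = 0.01125. First find Macaulay duration:
  t   CF        PV=CF/(1+0.01125)^t    t·PV
  1         0.25         0.2472         0.2472
  2         0.25         0.2445         0.4889
  3         0.25         0.2417         0.7252
  4         0.25         0.2391         0.9562
  5         0.25         0.2364         1.1820
  6       100.25        93.7418       562.4507
  Σ                     94.9507       566.0503
P = 94.9507; Macaulay duration = 566.0503 / 94.9507 = 5.96152 half-year periods = 2.98076 years.
Modified duration = D_Mac / (1 + y) = 2.98076 / 1.01125 = 2.94760 years.

2.948 years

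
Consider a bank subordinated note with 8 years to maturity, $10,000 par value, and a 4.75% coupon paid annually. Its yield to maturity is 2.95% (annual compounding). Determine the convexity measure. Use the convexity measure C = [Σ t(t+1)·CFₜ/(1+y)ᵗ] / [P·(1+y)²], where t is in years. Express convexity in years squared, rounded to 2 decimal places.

With y = 0.0295:
  t   CF        PV=CF/(1+0.0295)^t    t·PV        t(t+1)·PV
  1       475.00       461.3890       461.3890         922.7780
  2       475.00       448.1681       896.3361       2,689.0084
  3       475.00       435.3260     1,305.9779       5,223.9114
  4       475.00       422.8518     1,691.4073       8,457.0364
  5       475.00       410.7351     2,053.6757      12,322.0541
  6       475.00       398.9656     2,393.7939      16,756.5572
  7       475.00       387.5334     2,712.7339      21,701.8711
  8    10,475.00     8,301.2449    66,409.9588     597,689.6295
  Σ                 11,266.2139    77,925.2726     665,762.8461
P = 11,266.2139.
Convexity = Σ t(t+1)·PV / [P·(1+y)²] = 665,762.8461 / (11,266.2139 × 1.059870) = 55.75565.

55.76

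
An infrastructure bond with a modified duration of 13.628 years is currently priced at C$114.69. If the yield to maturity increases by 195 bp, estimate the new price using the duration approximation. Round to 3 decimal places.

C$84.212

Duration approximation: ΔP/P ≈ -D_mod · Δy = -13.628 × (+0.0195) = -0.265746.
New price ≈ 114.69 × (1 - 0.265746) = 84.21159126.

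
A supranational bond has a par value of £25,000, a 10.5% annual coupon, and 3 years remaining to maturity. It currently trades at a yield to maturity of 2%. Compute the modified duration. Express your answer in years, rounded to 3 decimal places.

Periodic yield y = 0.02. First find Macaulay duration:
  t   CF        PV=CF/(1+0.02)^t    t·PV
  1     2,625.00     2,573.5294     2,573.5294
  2     2,625.00     2,523.0681     5,046.1361
  3    27,625.00    26,031.6545    78,094.9635
  Σ                 31,128.2520    85,714.6290
P = 31,128.2520; Macaulay duration = 85,714.6290 / 31,128.2520 = 2.75360 years.
Modified duration = D_Mac / (1 + y) = 2.75360 / 1.02 = 2.69960 years.

2.700 years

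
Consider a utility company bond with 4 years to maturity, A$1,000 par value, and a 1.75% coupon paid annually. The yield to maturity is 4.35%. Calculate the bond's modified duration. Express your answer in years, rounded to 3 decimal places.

3.730 years

Periodic yield y = 0.0435. First find Macaulay duration:
  t   CF        PV=CF/(1+0.0435)^t    t·PV
  1        17.50        16.7705        16.7705
  2        17.50        16.0714        32.1428
  3        17.50        15.4014        46.2043
  4     1,017.50       858.1528     3,432.6110
  Σ                    906.3960     3,527.7285
P = 906.3960; Macaulay duration = 3,527.7285 / 906.3960 = 3.89204 years.
Modified duration = D_Mac / (1 + y) = 3.89204 / 1.0435 = 3.72979 years.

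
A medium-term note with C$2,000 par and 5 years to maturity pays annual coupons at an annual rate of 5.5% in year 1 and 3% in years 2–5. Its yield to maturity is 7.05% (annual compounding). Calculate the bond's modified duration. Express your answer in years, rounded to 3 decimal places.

4.283 years

Periodic yield y = 0.0705. First find Macaulay duration:
  t   CF        PV=CF/(1+0.0705)^t    t·PV
  1       110.00       102.7557       102.7557
  2        60.00        52.3574       104.7148
  3        60.00        48.9093       146.7278
  4        60.00        45.6883       182.7530
  5     2,060.00     1,465.3247     7,326.6234
  Σ                  1,715.0353     7,863.5747
P = 1,715.0353; Macaulay duration = 7,863.5747 / 1,715.0353 = 4.58508 years.
Modified duration = D_Mac / (1 + y) = 4.58508 / 1.0705 = 4.28312 years.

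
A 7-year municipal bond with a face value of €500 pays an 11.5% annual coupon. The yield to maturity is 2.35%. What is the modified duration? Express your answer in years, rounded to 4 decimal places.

Periodic yield y = 0.0235. First find Macaulay duration:
  t   CF        PV=CF/(1+0.0235)^t    t·PV
  1        57.50        56.1798        56.1798
  2        57.50        54.8899       109.7797
  3        57.50        53.6296       160.8887
  4        57.50        52.3982       209.5928
  5        57.50        51.1951       255.9756
  6        57.50        50.0197       300.1180
  7       557.50       473.8381     3,316.8664
  Σ                    792.1503     4,409.4011
P = 792.1503; Macaulay duration = 4,409.4011 / 792.1503 = 5.56637 years.
Modified duration = D_Mac / (1 + y) = 5.56637 / 1.0235 = 5.43856 years.

5.4386 years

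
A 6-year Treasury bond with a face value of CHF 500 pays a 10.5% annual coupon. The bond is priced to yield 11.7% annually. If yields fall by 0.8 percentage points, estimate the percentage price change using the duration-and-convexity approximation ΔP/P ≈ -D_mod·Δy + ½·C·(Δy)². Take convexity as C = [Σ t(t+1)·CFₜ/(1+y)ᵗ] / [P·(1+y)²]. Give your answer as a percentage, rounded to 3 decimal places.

With y = 0.117:
  t   CF        PV=CF/(1+0.117)^t    t·PV        t(t+1)·PV
  1        52.50        47.0009        47.0009          94.0018
  2        52.50        42.0778        84.1556         252.4668
  3        52.50        37.6704       113.0111         452.0443
  4        52.50        33.7246       134.8983         674.4917
  5        52.50        30.1921       150.9605         905.7632
  6       552.50       284.4548     1,706.7287      11,947.1010
  Σ                    475.1205     2,236.7552      14,325.8688
P = 475.1205; D_Mac = 4.70776 yrs; D_mod = 4.21465 yrs; C = 24.16634.
Duration effect: -4.21465 × (-0.008) = +0.033717
Convexity effect: 0.5 × 24.16634 × (-0.008)² = +0.0007733
ΔP/P ≈ +0.033717 + 0.0007733 = +0.034491 = +3.4491%.

+3.449%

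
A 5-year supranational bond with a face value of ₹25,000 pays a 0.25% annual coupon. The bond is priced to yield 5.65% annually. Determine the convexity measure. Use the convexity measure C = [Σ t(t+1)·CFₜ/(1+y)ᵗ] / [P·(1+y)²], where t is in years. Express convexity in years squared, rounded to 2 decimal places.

With y = 0.0565:
  t   CF        PV=CF/(1+0.0565)^t    t·PV        t(t+1)·PV
  1        62.50        59.1576        59.1576         118.3152
  2        62.50        55.9939       111.9879         335.9636
  3        62.50        52.9995       158.9984         635.9936
  4        62.50        50.1651       200.6606       1,003.3028
  5    25,062.50    19,040.4357    95,202.1787     571,213.0723
  Σ                 19,258.7519    95,732.9831     573,306.6475
P = 19,258.7519.
Convexity = Σ t(t+1)·PV / [P·(1+y)²] = 573,306.6475 / (19,258.7519 × 1.116192) = 26.66980.

26.67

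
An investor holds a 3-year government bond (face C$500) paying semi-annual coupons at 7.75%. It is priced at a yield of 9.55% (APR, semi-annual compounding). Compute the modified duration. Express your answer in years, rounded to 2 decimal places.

2.60 years

Periodic yield y = 0.04775. First find Macaulay duration:
  t   CF        PV=CF/(1+0.04775)^t    t·PV
  1       19.375        18.4920        18.4920
  2       19.375        17.6493        35.2985
  3       19.375        16.8449        50.5347
  4       19.375        16.0772        64.3089
  5       19.375        15.3445        76.7226
  6      519.375       392.5862     2,355.5172
  Σ                    476.9941     2,600.8739
P = 476.9941; Macaulay duration = 2,600.8739 / 476.9941 = 5.45263 half-year periods = 2.72632 years.
Modified duration = D_Mac / (1 + y) = 2.72632 / 1.04775 = 2.60207 years.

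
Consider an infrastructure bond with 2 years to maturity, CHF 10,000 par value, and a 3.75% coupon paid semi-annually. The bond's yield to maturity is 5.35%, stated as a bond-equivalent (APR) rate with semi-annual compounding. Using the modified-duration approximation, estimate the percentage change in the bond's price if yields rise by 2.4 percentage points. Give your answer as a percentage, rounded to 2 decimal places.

-4.55%

Periodic yield y = 0.02675. Modified duration first:
  t   CF        PV=CF/(1+0.02675)^t    t·PV
  1       187.50       182.6150       182.6150
  2       187.50       177.8574       355.7147
  3       187.50       173.2236       519.6709
  4    10,187.50     9,166.6104    36,666.4418
  Σ                  9,700.3065    37,724.4425
P = 9,700.3065; D_Mac = 3.88899 half-year periods = 1.94450 yrs; D_mod = 1.94450/(1+0.02675) = 1.89384 yrs.
ΔP/P ≈ -D_mod · Δy = -1.89384 × (+0.024) = -0.045452 = -4.5452%.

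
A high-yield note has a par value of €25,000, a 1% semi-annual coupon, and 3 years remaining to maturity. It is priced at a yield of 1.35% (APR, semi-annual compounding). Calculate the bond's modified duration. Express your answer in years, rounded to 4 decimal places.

Periodic yield y = 0.00675. First find Macaulay duration:
  t   CF        PV=CF/(1+0.00675)^t    t·PV
  1       125.00       124.1619       124.1619
  2       125.00       123.3294       246.6589
  3       125.00       122.5025       367.5076
  4       125.00       121.6812       486.7248
  5       125.00       120.8654       604.3268
  6    25,125.00    24,131.0512   144,786.3071
  Σ                 24,743.5916   146,615.6870
P = 24,743.5916; Macaulay duration = 146,615.6870 / 24,743.5916 = 5.92540 half-year periods = 2.96270 years.
Modified duration = D_Mac / (1 + y) = 2.96270 / 1.00675 = 2.94284 years.

2.9428 years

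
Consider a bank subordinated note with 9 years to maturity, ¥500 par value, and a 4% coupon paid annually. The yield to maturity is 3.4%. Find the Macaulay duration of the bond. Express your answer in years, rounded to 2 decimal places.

7.77 years

Periodic yield y = 0.034. Discount each cash flow and weight by its year:
  t   CF        PV=CF/(1+0.034)^t    t·PV
  1        20.00        19.3424        19.3424
  2        20.00        18.7063        37.4127
  3        20.00        18.0912        54.2737
  4        20.00        17.4964        69.9855
  5        20.00        16.9210        84.6052
  6        20.00        16.3647        98.1879
  7        20.00        15.8265       110.7858
  8        20.00        15.3061       122.4491
  9       520.00       384.8739     3,463.8654
  Σ                    522.9286     4,060.9077
Price P = Σ PV = 522.9286.
Macaulay duration = Σ(t·PV) / P = 4,060.9077 / 522.9286 = 7.76570 years.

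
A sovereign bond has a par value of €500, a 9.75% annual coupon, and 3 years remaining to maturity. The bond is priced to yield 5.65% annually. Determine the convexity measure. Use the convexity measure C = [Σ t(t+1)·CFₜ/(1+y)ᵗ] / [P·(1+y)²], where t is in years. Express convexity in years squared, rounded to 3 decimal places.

9.583

With y = 0.0565:
  t   CF        PV=CF/(1+0.0565)^t    t·PV        t(t+1)·PV
  1        48.75        46.1429        46.1429          92.2858
  2        48.75        43.6753        87.3505         262.0516
  3       548.75       465.3353     1,396.0060       5,584.0240
  Σ                    555.1535     1,529.4995       5,938.3615
P = 555.1535.
Convexity = Σ t(t+1)·PV / [P·(1+y)²] = 5,938.3615 / (555.1535 × 1.116192) = 9.58329.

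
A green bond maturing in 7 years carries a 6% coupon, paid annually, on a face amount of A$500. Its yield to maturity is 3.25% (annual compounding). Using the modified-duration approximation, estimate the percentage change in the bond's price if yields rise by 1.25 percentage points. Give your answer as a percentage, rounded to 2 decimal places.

-7.28%

Periodic yield y = 0.0325. Modified duration first:
  t   CF        PV=CF/(1+0.0325)^t    t·PV
  1        30.00        29.0557        29.0557
  2        30.00        28.1411        56.2822
  3        30.00        27.2553        81.7659
  4        30.00        26.3974       105.5896
  5        30.00        25.5665       127.8324
  6        30.00        24.7617       148.5703
  7       530.00       423.6873     2,965.8111
  Σ                    584.8650     3,514.9072
P = 584.8650; D_Mac = 6.00978 yrs; D_mod = 6.00978/(1+0.0325) = 5.82061 yrs.
ΔP/P ≈ -D_mod · Δy = -5.82061 × (+0.0125) = -0.072758 = -7.2758%.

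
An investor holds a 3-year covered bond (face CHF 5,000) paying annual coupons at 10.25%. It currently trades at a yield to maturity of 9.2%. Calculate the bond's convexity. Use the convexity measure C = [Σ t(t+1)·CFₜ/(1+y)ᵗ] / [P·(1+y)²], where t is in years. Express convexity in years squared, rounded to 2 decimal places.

8.88

With y = 0.092:
  t   CF        PV=CF/(1+0.092)^t    t·PV        t(t+1)·PV
  1       512.50       469.3223       469.3223         938.6447
  2       512.50       429.7824       859.5647       2,578.6942
  3     5,512.50     4,233.3160    12,699.9480      50,799.7919
  Σ                  5,132.4207    14,028.8351      54,317.1308
P = 5,132.4207.
Convexity = Σ t(t+1)·PV / [P·(1+y)²] = 54,317.1308 / (5,132.4207 × 1.192464) = 8.87502.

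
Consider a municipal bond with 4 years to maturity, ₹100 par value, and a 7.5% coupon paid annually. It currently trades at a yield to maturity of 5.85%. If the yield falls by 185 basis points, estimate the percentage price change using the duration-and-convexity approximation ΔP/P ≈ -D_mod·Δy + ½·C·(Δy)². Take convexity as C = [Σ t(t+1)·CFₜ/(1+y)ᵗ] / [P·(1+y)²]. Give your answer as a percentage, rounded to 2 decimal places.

With y = 0.0585:
  t   CF        PV=CF/(1+0.0585)^t    t·PV        t(t+1)·PV
  1         7.50         7.0855         7.0855          14.1710
  2         7.50         6.6939        13.3878          40.1634
  3         7.50         6.3240        18.9719          75.8874
  4       107.50        85.6338       342.5350       1,712.6752
  Σ                    105.7371       381.9802       1,842.8971
P = 105.7371; D_Mac = 3.61255 yrs; D_mod = 3.41289 yrs; C = 15.55578.
Duration effect: -3.41289 × (-0.0185) = +0.063139
Convexity effect: 0.5 × 15.55578 × (-0.0185)² = +0.0026620
ΔP/P ≈ +0.063139 + 0.0026620 = +0.065800 = +6.5800%.

+6.58%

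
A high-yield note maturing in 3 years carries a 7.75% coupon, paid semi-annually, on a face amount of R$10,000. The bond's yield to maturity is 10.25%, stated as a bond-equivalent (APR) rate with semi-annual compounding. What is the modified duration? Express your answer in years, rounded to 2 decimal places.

Periodic yield y = 0.05125. First find Macaulay duration:
  t   CF        PV=CF/(1+0.05125)^t    t·PV
  1       387.50       368.6088       368.6088
  2       387.50       350.6386       701.2771
  3       387.50       333.5444     1,000.6333
  4       387.50       317.2836     1,269.1345
  5       387.50       301.8156     1,509.0779
  6    10,387.50     7,696.1759    46,177.0553
  Σ                  9,368.0669    51,025.7869
P = 9,368.0669; Macaulay duration = 51,025.7869 / 9,368.0669 = 5.44678 half-year periods = 2.72339 years.
Modified duration = D_Mac / (1 + y) = 2.72339 / 1.05125 = 2.59062 years.

2.59 years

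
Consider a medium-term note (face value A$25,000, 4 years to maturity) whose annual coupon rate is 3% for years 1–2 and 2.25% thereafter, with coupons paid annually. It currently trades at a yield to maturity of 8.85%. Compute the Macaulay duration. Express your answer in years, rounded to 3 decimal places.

3.811 years

Periodic yield y = 0.0885. Discount each cash flow and weight by its year:
  t   CF        PV=CF/(1+0.0885)^t    t·PV
  1       750.00       689.0216       689.0216
  2       750.00       633.0010     1,266.0020
  3       562.50       436.1514     1,308.4541
  4    25,562.50    18,209.1466    72,836.5863
  Σ                 19,967.3205    76,100.0640
Price P = Σ PV = 19,967.3205.
Macaulay duration = Σ(t·PV) / P = 76,100.0640 / 19,967.3205 = 3.81123 years.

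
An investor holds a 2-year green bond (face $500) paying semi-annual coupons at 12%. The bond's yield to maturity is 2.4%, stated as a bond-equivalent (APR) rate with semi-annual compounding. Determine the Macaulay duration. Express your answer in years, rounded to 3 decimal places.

1.851 years

Periodic yield y = 0.012. Discount each cash flow and weight by its period:
  t   CF        PV=CF/(1+0.012)^t    t·PV
  1        30.00        29.6443        29.6443
  2        30.00        29.2928        58.5855
  3        30.00        28.9454        86.8362
  4       530.00       505.3053     2,021.2210
  Σ                    593.1877     2,196.2871
Price P = Σ PV = 593.1877.
Macaulay duration = Σ(t·PV) / P = 2,196.2871 / 593.1877 = 3.70252 half-year periods.
In years: 3.70252 / 2 = 1.85126 years.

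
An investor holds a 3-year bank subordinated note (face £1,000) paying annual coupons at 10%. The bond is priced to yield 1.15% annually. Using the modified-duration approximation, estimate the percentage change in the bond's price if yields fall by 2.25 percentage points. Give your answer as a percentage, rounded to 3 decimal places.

+6.151%

Periodic yield y = 0.0115. Modified duration first:
  t   CF        PV=CF/(1+0.0115)^t    t·PV
  1       100.00        98.8631        98.8631
  2       100.00        97.7391       195.4782
  3     1,100.00     1,062.9064     3,188.7192
  Σ                  1,259.5086     3,483.0604
P = 1,259.5086; D_Mac = 2.76541 yrs; D_mod = 2.76541/(1+0.0115) = 2.73397 yrs.
ΔP/P ≈ -D_mod · Δy = -2.73397 × (-0.0225) = +0.061514 = +6.1514%.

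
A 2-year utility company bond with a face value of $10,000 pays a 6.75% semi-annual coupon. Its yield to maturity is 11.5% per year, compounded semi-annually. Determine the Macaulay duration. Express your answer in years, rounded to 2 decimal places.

Periodic yield y = 0.0575. Discount each cash flow and weight by its period:
  t   CF        PV=CF/(1+0.0575)^t    t·PV
  1       337.50       319.1489       319.1489
  2       337.50       301.7957       603.5914
  3       337.50       285.3860       856.1580
  4    10,337.50     8,265.9737    33,063.8947
  Σ                  9,172.3043    34,842.7930
Price P = Σ PV = 9,172.3043.
Macaulay duration = Σ(t·PV) / P = 34,842.7930 / 9,172.3043 = 3.79870 half-year periods.
In years: 3.79870 / 2 = 1.89935 years.

1.90 years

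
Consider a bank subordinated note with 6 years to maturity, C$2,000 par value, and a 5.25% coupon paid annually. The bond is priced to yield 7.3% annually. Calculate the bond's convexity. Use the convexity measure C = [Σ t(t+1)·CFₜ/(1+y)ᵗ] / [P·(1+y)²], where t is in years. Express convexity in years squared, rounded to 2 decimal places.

With y = 0.073:
  t   CF        PV=CF/(1+0.073)^t    t·PV        t(t+1)·PV
  1       105.00        97.8565        97.8565         195.7130
  2       105.00        91.1990       182.3979         547.1937
  3       105.00        84.9944       254.9831       1,019.9324
  4       105.00        79.2119       316.8476       1,584.2379
  5       105.00        73.8228       369.1141       2,214.6849
  6     2,105.00     1,379.2842     8,275.7053      57,929.9373
  Σ                  1,806.3687     9,496.9045      63,491.6992
P = 1,806.3687.
Convexity = Σ t(t+1)·PV / [P·(1+y)²] = 63,491.6992 / (1,806.3687 × 1.151329) = 30.52890.

30.53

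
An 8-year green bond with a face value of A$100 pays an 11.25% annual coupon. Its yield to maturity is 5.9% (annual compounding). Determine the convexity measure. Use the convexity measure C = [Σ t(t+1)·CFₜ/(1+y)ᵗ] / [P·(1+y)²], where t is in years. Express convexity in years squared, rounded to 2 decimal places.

43.11

With y = 0.059:
  t   CF        PV=CF/(1+0.059)^t    t·PV        t(t+1)·PV
  1        11.25        10.6232        10.6232          21.2465
  2        11.25        10.0314        20.0628          60.1883
  3        11.25         9.4725        28.4175         113.6700
  4        11.25         8.9448        35.7790         178.8952
  5        11.25         8.4464        42.2321         253.3926
  6        11.25         7.9758        47.8551         334.9855
  7        11.25         7.5315        52.7204         421.7633
  8       111.25        70.3287       562.6293       5,063.6635
  Σ                    133.3543       800.3194       6,447.8049
P = 133.3543.
Convexity = Σ t(t+1)·PV / [P·(1+y)²] = 6,447.8049 / (133.3543 × 1.121481) = 43.11347.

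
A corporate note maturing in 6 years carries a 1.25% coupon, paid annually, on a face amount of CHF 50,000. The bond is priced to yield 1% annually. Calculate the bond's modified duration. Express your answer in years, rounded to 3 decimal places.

Periodic yield y = 0.01. First find Macaulay duration:
  t   CF        PV=CF/(1+0.01)^t    t·PV
  1       625.00       618.8119       618.8119
  2       625.00       612.6850     1,225.3701
  3       625.00       606.6188     1,819.8565
  4       625.00       600.6127     2,402.4509
  5       625.00       594.6661     2,973.3303
  6    50,625.00    47,691.0400   286,146.2402
  Σ                 50,724.4346   295,186.0598
P = 50,724.4346; Macaulay duration = 295,186.0598 / 50,724.4346 = 5.81941 years.
Modified duration = D_Mac / (1 + y) = 5.81941 / 1.01 = 5.76179 years.

5.762 years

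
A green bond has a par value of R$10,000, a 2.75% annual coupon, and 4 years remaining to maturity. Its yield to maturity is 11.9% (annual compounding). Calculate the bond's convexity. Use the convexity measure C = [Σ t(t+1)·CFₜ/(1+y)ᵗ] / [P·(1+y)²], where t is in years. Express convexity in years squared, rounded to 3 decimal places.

With y = 0.119:
  t   CF        PV=CF/(1+0.119)^t    t·PV        t(t+1)·PV
  1       275.00       245.7551       245.7551         491.5103
  2       275.00       219.6203       439.2406       1,317.7219
  3       275.00       196.2648       588.7944       2,355.1777
  4    10,275.00     6,553.3216    26,213.2866     131,066.4330
  Σ                  7,214.9619    27,487.0768     135,230.8429
P = 7,214.9619.
Convexity = Σ t(t+1)·PV / [P·(1+y)²] = 135,230.8429 / (7,214.9619 × 1.252161) = 14.96861.

14.969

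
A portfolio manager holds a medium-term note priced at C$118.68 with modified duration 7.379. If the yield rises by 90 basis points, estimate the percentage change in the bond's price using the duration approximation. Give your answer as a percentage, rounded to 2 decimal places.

-6.64%

Duration approximation: ΔP/P ≈ -D_mod · Δy = -7.379 × (+0.009) = -0.066411.
As a percentage: -6.6411%.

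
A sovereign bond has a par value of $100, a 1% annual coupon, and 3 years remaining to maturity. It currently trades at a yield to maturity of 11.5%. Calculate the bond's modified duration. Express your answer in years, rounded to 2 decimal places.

Periodic yield y = 0.115. First find Macaulay duration:
  t   CF        PV=CF/(1+0.115)^t    t·PV
  1         1.00         0.8969         0.8969
  2         1.00         0.8044         1.6087
  3       101.00        72.8613       218.5838
  Σ                     74.5625       221.0894
P = 74.5625; Macaulay duration = 221.0894 / 74.5625 = 2.96516 years.
Modified duration = D_Mac / (1 + y) = 2.96516 / 1.115 = 2.65933 years.

2.66 years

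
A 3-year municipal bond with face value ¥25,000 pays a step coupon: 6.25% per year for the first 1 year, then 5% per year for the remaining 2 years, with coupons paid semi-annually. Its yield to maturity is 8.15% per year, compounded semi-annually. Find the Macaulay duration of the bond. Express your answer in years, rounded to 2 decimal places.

Periodic yield y = 0.04075. Discount each cash flow and weight by its period:
  t   CF        PV=CF/(1+0.04075)^t    t·PV
  1       781.25       750.6606       750.6606
  2       781.25       721.2689     1,442.5377
  3       625.00       554.4224     1,663.2672
  4       625.00       532.7143     2,130.8571
  5       625.00       511.8561     2,559.2807
  6    25,625.00    20,164.4025   120,986.4147
  Σ                 23,235.3247   129,533.0180
Price P = Σ PV = 23,235.3247.
Macaulay duration = Σ(t·PV) / P = 129,533.0180 / 23,235.3247 = 5.57483 half-year periods.
In years: 5.57483 / 2 = 2.78742 years.

2.79 years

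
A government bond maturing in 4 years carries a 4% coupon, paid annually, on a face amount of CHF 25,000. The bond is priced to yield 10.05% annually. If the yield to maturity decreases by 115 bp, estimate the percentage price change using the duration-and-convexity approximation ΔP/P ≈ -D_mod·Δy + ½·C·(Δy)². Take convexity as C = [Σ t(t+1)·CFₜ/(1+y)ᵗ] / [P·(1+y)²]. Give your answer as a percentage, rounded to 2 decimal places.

+4.01%

With y = 0.1005:
  t   CF        PV=CF/(1+0.1005)^t    t·PV        t(t+1)·PV
  1     1,000.00       908.6779       908.6779       1,817.3557
  2     1,000.00       825.6955     1,651.3910       4,954.1729
  3     1,000.00       750.2912     2,250.8736       9,003.4945
  4    26,000.00    17,726.0986    70,904.3944     354,521.9718
  Σ                 20,210.7632    75,715.3368     370,296.9949
P = 20,210.7632; D_Mac = 3.74629 yrs; D_mod = 3.40417 yrs; C = 15.12820.
Duration effect: -3.40417 × (-0.0115) = +0.039148
Convexity effect: 0.5 × 15.12820 × (-0.0115)² = +0.0010004
ΔP/P ≈ +0.039148 + 0.0010004 = +0.040148 = +4.0148%.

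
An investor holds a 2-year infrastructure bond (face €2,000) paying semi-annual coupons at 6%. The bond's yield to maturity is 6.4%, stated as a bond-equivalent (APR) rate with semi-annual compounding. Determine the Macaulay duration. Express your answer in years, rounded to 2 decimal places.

Periodic yield y = 0.032. Discount each cash flow and weight by its period:
  t   CF        PV=CF/(1+0.032)^t    t·PV
  1        60.00        58.1395        58.1395
  2        60.00        56.3368       112.6735
  3        60.00        54.5899       163.7696
  4     2,060.00     1,816.1363     7,264.5451
  Σ                  1,985.2024     7,599.1278
Price P = Σ PV = 1,985.2024.
Macaulay duration = Σ(t·PV) / P = 7,599.1278 / 1,985.2024 = 3.82789 half-year periods.
In years: 3.82789 / 2 = 1.91394 years.

1.91 years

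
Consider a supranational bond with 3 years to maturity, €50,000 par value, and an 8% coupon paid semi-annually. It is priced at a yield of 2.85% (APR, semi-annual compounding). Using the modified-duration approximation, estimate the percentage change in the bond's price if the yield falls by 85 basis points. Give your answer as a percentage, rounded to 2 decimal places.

+2.30%

Periodic yield y = 0.01425. Modified duration first:
  t   CF        PV=CF/(1+0.01425)^t    t·PV
  1     2,000.00     1,971.9004     1,971.9004
  2     2,000.00     1,944.1956     3,888.3913
  3     2,000.00     1,916.8801     5,750.6403
  4     2,000.00     1,889.9483     7,559.7933
  5     2,000.00     1,863.3949     9,316.9747
  6    52,000.00    47,767.5806   286,605.4838
  Σ                 57,353.9000   315,093.1838
P = 57,353.9000; D_Mac = 5.49384 half-year periods = 2.74692 yrs; D_mod = 2.74692/(1+0.01425) = 2.70833 yrs.
ΔP/P ≈ -D_mod · Δy = -2.70833 × (-0.0085) = +0.023021 = +2.3021%.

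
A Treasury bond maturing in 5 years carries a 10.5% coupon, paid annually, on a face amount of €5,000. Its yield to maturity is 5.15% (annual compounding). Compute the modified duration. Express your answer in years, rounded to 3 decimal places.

Periodic yield y = 0.0515. First find Macaulay duration:
  t   CF        PV=CF/(1+0.0515)^t    t·PV
  1       525.00       499.2867       499.2867
  2       525.00       474.8328       949.6657
  3       525.00       451.5766     1,354.7299
  4       525.00       429.4595     1,717.8379
  5     5,525.00     4,298.1928    21,490.9642
  Σ                  6,153.3485    26,012.4845
P = 6,153.3485; Macaulay duration = 26,012.4845 / 6,153.3485 = 4.22737 years.
Modified duration = D_Mac / (1 + y) = 4.22737 / 1.0515 = 4.02032 years.

4.020 years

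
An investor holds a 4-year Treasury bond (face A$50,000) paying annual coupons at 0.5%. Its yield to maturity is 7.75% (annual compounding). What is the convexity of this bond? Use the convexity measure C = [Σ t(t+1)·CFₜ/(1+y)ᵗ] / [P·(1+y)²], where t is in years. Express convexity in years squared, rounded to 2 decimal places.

With y = 0.0775:
  t   CF        PV=CF/(1+0.0775)^t    t·PV        t(t+1)·PV
  1       250.00       232.0186       232.0186         464.0371
  2       250.00       215.3305       430.6609       1,291.9827
  3       250.00       199.8426       599.5279       2,398.1118
  4    50,250.00    37,279.2315   149,116.9259     745,584.6297
  Σ                 37,926.4231   150,379.1333     749,738.7613
P = 37,926.4231.
Convexity = Σ t(t+1)·PV / [P·(1+y)²] = 749,738.7613 / (37,926.4231 × 1.161006) = 17.02682.

17.03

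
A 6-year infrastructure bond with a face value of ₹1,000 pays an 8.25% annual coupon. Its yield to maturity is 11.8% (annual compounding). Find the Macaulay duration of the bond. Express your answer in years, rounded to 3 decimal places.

Periodic yield y = 0.118. Discount each cash flow and weight by its year:
  t   CF        PV=CF/(1+0.118)^t    t·PV
  1        82.50        73.7925        73.7925
  2        82.50        66.0040       132.0080
  3        82.50        59.0376       177.1127
  4        82.50        52.8064       211.2257
  5        82.50        47.2329       236.1647
  6     1,082.50       554.3411     3,326.0466
  Σ                    853.2145     4,156.3502
Price P = Σ PV = 853.2145.
Macaulay duration = Σ(t·PV) / P = 4,156.3502 / 853.2145 = 4.87140 years.

4.871 years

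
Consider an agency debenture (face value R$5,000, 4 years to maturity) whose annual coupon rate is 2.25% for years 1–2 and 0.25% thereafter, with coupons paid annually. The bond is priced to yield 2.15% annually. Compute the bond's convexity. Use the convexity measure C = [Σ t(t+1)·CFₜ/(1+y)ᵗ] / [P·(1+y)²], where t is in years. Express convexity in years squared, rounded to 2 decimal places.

With y = 0.0215:
  t   CF        PV=CF/(1+0.0215)^t    t·PV        t(t+1)·PV
  1       112.50       110.1322       110.1322         220.2643
  2       112.50       107.8142       215.6283         646.8849
  3        12.50        11.7272        35.1816         140.7266
  4     5,012.50     4,603.6352    18,414.5408      92,072.7039
  Σ                  4,833.3087    18,775.4829      93,080.5798
P = 4,833.3087.
Convexity = Σ t(t+1)·PV / [P·(1+y)²] = 93,080.5798 / (4,833.3087 × 1.043462) = 18.45601.

18.46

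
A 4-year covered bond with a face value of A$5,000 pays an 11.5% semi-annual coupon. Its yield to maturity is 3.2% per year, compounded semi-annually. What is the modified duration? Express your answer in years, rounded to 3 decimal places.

Periodic yield y = 0.016. First find Macaulay duration:
  t   CF        PV=CF/(1+0.016)^t    t·PV
  1       287.50       282.9724       282.9724
  2       287.50       278.5162       557.0324
  3       287.50       274.1301       822.3903
  4       287.50       269.8131     1,079.2524
  5       287.50       265.5641     1,327.8203
  6       287.50       261.3820     1,568.2917
  7       287.50       257.2657     1,800.8599
  8     5,287.50     4,656.9408    37,255.5264
  Σ                  6,546.5843    44,694.1458
P = 6,546.5843; Macaulay duration = 44,694.1458 / 6,546.5843 = 6.82709 half-year periods = 3.41355 years.
Modified duration = D_Mac / (1 + y) = 3.41355 / 1.016 = 3.35979 years.

3.360 years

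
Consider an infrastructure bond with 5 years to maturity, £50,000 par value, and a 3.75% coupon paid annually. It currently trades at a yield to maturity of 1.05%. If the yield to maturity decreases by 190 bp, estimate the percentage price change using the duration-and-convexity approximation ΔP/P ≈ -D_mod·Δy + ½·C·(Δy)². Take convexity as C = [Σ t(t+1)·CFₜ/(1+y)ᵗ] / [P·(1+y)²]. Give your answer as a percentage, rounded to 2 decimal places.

With y = 0.0105:
  t   CF        PV=CF/(1+0.0105)^t    t·PV        t(t+1)·PV
  1     1,875.00     1,855.5171     1,855.5171       3,711.0341
  2     1,875.00     1,836.2366     3,672.4732      11,017.4195
  3     1,875.00     1,817.1564     5,451.4693      21,805.8773
  4     1,875.00     1,798.2746     7,193.0982      35,965.4912
  5    51,875.00    49,235.2923   246,176.4614   1,477,058.7686
  Σ                 56,542.4769   264,349.0193   1,549,558.5908
P = 56,542.4769; D_Mac = 4.67523 yrs; D_mod = 4.62665 yrs; C = 26.83864.
Duration effect: -4.62665 × (-0.019) = +0.087906
Convexity effect: 0.5 × 26.83864 × (-0.019)² = +0.0048444
ΔP/P ≈ +0.087906 + 0.0048444 = +0.092751 = +9.2751%.

+9.28%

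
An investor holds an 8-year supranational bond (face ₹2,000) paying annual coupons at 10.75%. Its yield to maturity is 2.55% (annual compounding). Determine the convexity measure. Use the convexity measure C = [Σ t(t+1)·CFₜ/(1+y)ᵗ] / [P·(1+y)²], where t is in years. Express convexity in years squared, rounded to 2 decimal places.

With y = 0.0255:
  t   CF        PV=CF/(1+0.0255)^t    t·PV        t(t+1)·PV
  1       215.00       209.6538       209.6538         419.3077
  2       215.00       204.4406       408.8812       1,226.6436
  3       215.00       199.3570       598.0710       2,392.2839
  4       215.00       194.3998       777.5992       3,887.9959
  5       215.00       189.5659       947.8293       5,686.9759
  6       215.00       184.8521     1,109.1128       7,763.7897
  7       215.00       180.2556     1,261.7893      10,094.3146
  8     2,215.00     1,810.8747    14,486.9980     130,382.9819
  Σ                  3,173.3996    19,799.9346     161,854.2931
P = 3,173.3996.
Convexity = Σ t(t+1)·PV / [P·(1+y)²] = 161,854.2931 / (3,173.3996 × 1.051650) = 48.49848.

48.50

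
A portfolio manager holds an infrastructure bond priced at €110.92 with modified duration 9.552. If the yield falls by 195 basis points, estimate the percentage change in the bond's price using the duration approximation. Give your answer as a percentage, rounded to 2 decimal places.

+18.63%

Duration approximation: ΔP/P ≈ -D_mod · Δy = -9.552 × (-0.0195) = +0.186264.
As a percentage: +18.6264%.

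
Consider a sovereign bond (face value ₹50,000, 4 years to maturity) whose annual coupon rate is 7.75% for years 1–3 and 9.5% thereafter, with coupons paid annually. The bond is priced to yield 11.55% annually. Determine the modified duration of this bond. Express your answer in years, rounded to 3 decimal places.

Periodic yield y = 0.1155. First find Macaulay duration:
  t   CF        PV=CF/(1+0.1155)^t    t·PV
  1     3,875.00     3,473.7786     3,473.7786
  2     3,875.00     3,114.1000     6,228.2000
  3     3,875.00     2,791.6630     8,374.9889
  4    54,750.00    35,359.4764   141,437.9055
  Σ                 44,739.0179   159,514.8730
P = 44,739.0179; Macaulay duration = 159,514.8730 / 44,739.0179 = 3.56545 years.
Modified duration = D_Mac / (1 + y) = 3.56545 / 1.1155 = 3.19628 years.

3.196 years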